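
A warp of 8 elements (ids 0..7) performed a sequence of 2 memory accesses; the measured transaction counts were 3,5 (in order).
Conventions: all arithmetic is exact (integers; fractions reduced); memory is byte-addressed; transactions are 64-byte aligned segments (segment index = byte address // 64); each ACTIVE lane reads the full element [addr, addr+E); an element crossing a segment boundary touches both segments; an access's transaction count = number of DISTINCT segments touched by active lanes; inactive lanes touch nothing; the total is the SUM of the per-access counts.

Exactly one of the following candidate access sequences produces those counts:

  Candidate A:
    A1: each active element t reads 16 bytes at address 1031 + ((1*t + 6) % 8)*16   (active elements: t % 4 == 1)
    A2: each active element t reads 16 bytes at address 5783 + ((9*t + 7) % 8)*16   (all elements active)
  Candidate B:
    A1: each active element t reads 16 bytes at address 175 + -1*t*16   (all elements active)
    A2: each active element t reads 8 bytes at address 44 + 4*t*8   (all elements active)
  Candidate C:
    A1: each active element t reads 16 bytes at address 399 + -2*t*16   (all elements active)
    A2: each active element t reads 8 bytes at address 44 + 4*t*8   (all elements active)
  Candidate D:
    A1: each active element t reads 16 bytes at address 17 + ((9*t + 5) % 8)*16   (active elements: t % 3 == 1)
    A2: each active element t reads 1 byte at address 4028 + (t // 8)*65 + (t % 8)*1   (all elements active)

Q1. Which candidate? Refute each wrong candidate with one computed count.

A: A2 gives 3 transactions, not 5
C: A1 gives 5 transactions, not 3
D: A2 gives 2 transactions, not 5
B: all counts match (3,5)

Answer: B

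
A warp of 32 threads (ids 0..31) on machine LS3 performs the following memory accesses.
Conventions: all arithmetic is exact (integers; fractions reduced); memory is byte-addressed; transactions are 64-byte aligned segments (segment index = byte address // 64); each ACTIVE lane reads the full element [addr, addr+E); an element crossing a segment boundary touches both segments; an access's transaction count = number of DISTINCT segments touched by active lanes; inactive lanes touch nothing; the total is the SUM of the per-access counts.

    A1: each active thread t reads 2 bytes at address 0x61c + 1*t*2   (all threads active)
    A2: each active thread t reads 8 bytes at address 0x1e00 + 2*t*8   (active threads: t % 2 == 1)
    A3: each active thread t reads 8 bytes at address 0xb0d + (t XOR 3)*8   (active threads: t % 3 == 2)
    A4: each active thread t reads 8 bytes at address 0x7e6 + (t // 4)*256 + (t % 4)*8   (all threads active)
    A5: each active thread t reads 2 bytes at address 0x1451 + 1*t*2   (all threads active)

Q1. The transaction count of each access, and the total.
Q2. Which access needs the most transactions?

A1: 2 transactions
A2: 8 transactions
A3: 5 transactions
A4: 16 transactions
A5: 2 transactions

Answer: 2,8,5,16,2; total 33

Answer: A4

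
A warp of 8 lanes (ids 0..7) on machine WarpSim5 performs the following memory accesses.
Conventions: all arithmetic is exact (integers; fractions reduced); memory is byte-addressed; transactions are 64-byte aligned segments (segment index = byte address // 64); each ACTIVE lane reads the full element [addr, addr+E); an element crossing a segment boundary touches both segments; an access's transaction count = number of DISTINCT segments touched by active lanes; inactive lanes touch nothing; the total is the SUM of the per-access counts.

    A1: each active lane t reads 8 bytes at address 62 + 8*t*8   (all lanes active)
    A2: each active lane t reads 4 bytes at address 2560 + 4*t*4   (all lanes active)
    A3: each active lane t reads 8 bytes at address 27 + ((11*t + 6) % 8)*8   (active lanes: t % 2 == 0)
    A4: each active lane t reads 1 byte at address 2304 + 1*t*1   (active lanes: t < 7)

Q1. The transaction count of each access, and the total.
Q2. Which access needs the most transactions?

A1: 9 transactions
A2: 2 transactions
A3: 2 transactions
A4: 1 transaction

Answer: 9,2,2,1; total 14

Answer: A1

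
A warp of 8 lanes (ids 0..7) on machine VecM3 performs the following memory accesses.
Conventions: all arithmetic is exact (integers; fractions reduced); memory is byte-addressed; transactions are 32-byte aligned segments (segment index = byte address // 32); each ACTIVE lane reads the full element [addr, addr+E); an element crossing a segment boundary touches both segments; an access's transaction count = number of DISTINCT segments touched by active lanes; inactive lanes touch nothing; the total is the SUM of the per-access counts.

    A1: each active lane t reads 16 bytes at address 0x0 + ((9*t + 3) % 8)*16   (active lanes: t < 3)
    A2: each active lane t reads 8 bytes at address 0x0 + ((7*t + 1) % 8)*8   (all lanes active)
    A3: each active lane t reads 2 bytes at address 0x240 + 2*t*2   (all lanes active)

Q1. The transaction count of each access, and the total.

A1: 2 transactions
A2: 2 transactions
A3: 1 transaction

Answer: 2,2,1; total 5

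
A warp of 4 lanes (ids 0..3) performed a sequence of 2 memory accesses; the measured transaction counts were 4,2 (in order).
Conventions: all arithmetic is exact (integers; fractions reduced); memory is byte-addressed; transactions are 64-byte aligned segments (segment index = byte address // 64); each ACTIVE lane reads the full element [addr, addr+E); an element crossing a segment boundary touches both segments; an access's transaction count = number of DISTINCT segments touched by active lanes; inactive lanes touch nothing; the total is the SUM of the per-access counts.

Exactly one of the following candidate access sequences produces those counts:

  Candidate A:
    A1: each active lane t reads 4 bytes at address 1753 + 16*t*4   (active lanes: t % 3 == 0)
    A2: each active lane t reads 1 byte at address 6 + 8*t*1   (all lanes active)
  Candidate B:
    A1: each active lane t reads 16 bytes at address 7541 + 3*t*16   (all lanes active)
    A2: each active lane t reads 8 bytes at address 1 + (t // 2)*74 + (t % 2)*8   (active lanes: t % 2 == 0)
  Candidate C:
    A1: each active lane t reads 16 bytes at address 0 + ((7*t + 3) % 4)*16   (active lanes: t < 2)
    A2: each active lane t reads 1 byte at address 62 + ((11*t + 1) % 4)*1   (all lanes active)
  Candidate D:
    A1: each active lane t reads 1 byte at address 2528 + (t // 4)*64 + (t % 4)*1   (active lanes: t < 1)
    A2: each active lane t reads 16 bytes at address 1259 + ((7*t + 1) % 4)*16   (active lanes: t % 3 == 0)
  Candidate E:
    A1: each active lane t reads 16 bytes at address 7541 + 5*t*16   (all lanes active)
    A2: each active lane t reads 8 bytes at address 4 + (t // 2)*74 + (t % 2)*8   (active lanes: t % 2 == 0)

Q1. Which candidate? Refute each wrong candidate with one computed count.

A: A1 gives 2 transactions, not 4
C: A1 gives 1 transaction, not 4
D: A1 gives 1 transaction, not 4
E: A1 gives 5 transactions, not 4
B: all counts match (4,2)

Answer: B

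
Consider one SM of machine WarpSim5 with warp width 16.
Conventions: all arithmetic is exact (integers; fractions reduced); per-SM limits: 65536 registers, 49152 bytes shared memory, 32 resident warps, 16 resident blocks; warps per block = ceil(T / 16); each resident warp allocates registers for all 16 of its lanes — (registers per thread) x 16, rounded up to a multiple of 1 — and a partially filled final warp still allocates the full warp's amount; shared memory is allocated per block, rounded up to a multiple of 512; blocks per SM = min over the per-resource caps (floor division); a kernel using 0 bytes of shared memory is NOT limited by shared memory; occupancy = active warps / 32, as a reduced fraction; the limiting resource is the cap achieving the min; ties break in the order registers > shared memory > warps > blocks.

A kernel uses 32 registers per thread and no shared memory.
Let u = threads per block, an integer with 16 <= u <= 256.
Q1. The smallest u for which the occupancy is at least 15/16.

Answer: u = 17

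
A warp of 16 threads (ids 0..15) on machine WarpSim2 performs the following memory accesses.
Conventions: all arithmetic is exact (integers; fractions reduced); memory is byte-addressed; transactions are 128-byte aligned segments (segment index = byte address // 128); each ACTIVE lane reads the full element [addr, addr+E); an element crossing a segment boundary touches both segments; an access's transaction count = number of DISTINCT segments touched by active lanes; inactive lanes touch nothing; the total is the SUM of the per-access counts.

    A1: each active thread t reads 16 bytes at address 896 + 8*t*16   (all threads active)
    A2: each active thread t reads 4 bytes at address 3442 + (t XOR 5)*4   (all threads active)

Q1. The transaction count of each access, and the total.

A1: 16 transactions
A2: 2 transactions

Answer: 16,2; total 18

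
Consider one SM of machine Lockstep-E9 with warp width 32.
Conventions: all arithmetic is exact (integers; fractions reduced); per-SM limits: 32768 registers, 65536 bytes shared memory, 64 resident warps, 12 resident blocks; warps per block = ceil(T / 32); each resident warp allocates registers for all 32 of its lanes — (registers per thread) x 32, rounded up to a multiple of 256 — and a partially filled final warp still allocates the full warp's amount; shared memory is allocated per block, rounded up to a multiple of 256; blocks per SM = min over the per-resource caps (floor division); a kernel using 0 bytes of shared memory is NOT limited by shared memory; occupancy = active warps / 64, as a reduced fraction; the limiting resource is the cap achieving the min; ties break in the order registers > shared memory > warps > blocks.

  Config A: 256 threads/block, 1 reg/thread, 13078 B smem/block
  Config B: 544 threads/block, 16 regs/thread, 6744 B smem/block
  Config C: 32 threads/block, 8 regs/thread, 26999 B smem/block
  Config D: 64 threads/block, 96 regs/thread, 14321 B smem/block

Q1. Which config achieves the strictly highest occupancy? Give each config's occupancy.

occupancies: A 1/2, B 51/64, C 1/32, D 1/8

Answer: B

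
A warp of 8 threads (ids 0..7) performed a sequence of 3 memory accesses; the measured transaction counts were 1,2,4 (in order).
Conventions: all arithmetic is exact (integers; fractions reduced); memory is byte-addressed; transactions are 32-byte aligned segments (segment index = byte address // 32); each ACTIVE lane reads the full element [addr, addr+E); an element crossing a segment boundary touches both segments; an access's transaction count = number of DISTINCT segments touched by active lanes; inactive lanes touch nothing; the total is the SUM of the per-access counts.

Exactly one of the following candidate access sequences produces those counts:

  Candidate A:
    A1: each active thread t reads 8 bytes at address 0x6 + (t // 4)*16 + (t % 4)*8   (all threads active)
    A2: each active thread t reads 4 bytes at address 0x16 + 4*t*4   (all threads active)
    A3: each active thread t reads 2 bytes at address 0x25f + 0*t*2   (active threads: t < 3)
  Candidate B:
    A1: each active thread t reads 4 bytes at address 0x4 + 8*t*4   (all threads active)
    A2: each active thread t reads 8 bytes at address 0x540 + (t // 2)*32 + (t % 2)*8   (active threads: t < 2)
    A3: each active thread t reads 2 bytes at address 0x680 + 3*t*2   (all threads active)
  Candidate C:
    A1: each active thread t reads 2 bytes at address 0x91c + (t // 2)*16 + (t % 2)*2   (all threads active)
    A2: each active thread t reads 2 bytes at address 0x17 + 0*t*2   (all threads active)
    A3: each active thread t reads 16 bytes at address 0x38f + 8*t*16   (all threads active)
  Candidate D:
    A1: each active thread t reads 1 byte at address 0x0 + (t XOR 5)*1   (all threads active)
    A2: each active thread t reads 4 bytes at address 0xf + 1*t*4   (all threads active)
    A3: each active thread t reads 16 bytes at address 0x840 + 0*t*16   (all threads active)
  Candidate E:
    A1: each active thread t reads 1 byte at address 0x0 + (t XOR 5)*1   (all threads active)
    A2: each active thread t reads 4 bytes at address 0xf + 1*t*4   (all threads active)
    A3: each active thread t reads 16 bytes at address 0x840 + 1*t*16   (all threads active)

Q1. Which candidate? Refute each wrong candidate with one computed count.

A: A1 gives 2 transactions, not 1
B: A1 gives 8 transactions, not 1
C: A1 gives 3 transactions, not 1
D: A3 gives 1 transaction, not 4
E: all counts match (1,2,4)

Answer: E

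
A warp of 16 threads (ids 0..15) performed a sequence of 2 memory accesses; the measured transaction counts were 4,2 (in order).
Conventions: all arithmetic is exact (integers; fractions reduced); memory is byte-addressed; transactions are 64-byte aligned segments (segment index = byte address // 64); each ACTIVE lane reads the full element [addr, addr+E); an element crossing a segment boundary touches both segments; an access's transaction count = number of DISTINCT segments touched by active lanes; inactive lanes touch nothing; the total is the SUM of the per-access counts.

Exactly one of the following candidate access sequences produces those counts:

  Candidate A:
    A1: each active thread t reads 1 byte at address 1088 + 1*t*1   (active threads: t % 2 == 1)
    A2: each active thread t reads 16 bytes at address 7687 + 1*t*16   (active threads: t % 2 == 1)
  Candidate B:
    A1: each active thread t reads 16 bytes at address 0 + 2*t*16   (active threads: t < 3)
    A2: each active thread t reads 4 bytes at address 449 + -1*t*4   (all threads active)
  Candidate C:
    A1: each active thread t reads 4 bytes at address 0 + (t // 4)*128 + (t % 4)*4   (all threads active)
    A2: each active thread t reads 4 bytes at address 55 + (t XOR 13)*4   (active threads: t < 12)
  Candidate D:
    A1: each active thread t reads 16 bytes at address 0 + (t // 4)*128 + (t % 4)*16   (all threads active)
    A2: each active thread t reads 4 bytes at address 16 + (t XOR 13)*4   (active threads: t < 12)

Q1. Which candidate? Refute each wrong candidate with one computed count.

A: A1 gives 1 transaction, not 4
B: A1 gives 2 transactions, not 4
C: A2 gives 1 transaction, not 2
D: all counts match (4,2)

Answer: D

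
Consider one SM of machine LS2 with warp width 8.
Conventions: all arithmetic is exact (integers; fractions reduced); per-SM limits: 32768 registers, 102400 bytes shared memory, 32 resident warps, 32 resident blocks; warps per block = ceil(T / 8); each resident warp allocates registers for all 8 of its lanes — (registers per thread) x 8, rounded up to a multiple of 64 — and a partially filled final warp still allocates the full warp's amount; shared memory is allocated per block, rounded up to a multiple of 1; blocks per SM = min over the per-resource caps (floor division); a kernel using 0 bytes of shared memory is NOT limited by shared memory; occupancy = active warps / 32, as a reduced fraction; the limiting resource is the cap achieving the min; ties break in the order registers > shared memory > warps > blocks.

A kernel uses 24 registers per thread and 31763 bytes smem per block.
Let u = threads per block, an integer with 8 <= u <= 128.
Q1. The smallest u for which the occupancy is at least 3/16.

Answer: u = 9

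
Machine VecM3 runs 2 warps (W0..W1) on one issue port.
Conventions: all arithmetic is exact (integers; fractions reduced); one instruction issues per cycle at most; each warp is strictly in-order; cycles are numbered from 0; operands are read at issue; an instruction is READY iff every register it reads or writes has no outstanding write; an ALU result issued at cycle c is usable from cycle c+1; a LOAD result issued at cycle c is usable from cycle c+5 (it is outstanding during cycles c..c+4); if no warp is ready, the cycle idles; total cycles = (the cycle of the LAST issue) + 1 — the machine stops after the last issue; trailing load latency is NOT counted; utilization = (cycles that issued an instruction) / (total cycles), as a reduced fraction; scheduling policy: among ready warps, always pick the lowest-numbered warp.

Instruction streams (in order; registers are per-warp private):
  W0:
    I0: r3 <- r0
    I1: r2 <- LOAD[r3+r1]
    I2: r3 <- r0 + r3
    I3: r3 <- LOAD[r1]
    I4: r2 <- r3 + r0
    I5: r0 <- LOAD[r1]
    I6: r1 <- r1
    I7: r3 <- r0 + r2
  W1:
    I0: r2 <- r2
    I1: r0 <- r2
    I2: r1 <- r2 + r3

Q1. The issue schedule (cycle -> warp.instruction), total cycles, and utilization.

cycle 0: W0.I0
cycle 1: W0.I1
cycle 2: W0.I2
cycle 3: W0.I3
cycle 4: W1.I0
cycle 5: W1.I1
cycle 6: W1.I2
cycle 7: idle
cycle 8: W0.I4
cycle 9: W0.I5
cycle 10: W0.I6
cycle 11: idle
cycle 12: idle
cycle 13: idle
cycle 14: W0.I7

Answer: 15 cycles, utilization 11/15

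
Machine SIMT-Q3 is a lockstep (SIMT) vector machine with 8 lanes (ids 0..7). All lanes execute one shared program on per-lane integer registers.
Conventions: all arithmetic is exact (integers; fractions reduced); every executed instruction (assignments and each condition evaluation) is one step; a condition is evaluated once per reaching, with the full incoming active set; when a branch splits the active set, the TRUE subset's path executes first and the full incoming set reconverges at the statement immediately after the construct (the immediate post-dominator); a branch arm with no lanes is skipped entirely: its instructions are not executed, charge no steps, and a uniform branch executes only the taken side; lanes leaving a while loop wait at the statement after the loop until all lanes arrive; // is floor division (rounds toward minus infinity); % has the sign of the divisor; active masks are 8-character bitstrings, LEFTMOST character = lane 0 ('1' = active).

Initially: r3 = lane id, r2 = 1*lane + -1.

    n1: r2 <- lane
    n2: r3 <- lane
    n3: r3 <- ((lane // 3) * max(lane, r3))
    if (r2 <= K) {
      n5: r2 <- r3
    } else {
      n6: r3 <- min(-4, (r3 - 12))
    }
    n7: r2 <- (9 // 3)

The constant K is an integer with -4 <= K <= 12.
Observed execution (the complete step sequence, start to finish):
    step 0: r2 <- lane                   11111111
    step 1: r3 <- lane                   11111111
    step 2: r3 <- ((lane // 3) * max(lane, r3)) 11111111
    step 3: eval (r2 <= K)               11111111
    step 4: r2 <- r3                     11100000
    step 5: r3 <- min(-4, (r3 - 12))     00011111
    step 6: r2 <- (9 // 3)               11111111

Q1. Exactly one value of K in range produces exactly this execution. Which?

Answer: K = 2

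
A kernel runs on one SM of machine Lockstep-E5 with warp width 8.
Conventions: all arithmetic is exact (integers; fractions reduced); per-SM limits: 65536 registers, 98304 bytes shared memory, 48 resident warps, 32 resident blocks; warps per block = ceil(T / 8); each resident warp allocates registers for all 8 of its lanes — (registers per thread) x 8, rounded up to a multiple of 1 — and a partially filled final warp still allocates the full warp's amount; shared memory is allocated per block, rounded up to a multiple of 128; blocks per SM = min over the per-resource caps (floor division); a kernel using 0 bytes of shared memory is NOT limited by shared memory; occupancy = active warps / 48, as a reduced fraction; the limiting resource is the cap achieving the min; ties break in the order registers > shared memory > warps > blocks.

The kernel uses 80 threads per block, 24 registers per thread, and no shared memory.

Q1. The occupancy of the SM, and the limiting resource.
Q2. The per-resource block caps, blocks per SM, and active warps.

Answer: occupancy 5/6, limited by warps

registers: 34 blocks
shared memory: no limit (kernel uses none)
warps: 4 blocks
blocks: 32 blocks

Answer: 4 blocks, 40 active warps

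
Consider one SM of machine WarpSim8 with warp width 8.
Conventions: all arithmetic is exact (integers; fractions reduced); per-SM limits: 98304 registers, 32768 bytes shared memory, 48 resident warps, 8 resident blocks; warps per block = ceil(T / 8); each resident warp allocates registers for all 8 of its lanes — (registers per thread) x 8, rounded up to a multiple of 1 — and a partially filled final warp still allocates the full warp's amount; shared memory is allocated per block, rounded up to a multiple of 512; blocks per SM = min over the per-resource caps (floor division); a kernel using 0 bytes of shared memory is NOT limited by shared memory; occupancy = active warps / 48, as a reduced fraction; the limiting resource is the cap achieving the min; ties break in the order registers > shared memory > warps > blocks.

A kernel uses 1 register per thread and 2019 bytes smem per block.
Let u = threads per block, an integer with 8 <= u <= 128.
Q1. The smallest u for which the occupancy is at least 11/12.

Answer: u = 41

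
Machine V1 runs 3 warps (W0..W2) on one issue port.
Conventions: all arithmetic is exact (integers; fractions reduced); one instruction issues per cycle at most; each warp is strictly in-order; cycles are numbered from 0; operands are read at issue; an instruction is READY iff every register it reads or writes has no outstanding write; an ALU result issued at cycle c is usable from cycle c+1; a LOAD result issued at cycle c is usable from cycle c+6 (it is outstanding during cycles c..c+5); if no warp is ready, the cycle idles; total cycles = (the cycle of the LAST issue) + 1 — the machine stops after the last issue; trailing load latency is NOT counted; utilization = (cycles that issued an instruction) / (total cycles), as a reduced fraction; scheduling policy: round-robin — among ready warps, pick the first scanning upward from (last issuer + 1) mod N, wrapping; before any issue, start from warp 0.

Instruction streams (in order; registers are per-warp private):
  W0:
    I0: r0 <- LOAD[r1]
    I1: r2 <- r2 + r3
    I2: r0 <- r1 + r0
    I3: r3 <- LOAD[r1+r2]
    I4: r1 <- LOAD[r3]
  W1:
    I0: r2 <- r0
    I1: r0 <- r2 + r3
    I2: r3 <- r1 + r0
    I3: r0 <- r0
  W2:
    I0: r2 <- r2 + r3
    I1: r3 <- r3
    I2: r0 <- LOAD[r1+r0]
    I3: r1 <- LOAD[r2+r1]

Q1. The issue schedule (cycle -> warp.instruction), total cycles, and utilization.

cycle 0: W0.I0
cycle 1: W1.I0
cycle 2: W2.I0
cycle 3: W0.I1
cycle 4: W1.I1
cycle 5: W2.I1
cycle 6: W0.I2
cycle 7: W1.I2
cycle 8: W2.I2
cycle 9: W0.I3
cycle 10: W1.I3
cycle 11: W2.I3
cycle 12: idle
cycle 13: idle
cycle 14: idle
cycle 15: W0.I4

Answer: 16 cycles, utilization 13/16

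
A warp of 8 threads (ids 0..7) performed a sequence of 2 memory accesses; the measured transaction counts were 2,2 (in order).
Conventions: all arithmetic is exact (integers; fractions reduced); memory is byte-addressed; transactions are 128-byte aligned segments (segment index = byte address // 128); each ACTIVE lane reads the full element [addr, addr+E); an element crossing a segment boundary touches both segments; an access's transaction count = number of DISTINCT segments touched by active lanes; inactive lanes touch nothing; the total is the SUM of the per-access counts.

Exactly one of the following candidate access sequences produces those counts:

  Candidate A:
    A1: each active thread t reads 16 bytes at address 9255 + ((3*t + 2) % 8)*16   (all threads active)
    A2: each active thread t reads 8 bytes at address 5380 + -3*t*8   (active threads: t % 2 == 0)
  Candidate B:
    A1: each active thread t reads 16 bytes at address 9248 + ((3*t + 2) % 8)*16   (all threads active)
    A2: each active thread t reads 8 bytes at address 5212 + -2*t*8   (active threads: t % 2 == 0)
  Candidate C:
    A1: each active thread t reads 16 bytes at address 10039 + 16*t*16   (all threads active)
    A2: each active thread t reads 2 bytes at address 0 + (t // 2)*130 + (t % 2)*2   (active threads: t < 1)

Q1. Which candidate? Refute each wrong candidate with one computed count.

A: A2 gives 3 transactions, not 2
C: A1 gives 8 transactions, not 2
B: all counts match (2,2)

Answer: B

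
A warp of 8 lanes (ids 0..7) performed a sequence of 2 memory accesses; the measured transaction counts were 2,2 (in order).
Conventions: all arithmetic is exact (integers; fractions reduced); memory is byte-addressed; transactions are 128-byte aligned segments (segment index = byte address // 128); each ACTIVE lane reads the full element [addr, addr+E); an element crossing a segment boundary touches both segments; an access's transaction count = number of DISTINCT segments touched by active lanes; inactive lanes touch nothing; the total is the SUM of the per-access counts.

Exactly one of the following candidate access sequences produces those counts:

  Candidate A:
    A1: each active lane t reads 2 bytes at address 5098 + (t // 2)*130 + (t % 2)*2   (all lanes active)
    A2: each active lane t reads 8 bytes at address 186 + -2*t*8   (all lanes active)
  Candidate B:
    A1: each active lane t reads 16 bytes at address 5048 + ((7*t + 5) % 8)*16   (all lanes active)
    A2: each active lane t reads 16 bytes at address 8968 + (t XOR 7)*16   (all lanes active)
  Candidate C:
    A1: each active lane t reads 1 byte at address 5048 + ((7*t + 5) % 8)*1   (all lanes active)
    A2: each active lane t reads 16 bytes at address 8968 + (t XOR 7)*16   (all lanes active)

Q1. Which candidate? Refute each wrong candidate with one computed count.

A: A1 gives 4 transactions, not 2
C: A1 gives 1 transaction, not 2
B: all counts match (2,2)

Answer: B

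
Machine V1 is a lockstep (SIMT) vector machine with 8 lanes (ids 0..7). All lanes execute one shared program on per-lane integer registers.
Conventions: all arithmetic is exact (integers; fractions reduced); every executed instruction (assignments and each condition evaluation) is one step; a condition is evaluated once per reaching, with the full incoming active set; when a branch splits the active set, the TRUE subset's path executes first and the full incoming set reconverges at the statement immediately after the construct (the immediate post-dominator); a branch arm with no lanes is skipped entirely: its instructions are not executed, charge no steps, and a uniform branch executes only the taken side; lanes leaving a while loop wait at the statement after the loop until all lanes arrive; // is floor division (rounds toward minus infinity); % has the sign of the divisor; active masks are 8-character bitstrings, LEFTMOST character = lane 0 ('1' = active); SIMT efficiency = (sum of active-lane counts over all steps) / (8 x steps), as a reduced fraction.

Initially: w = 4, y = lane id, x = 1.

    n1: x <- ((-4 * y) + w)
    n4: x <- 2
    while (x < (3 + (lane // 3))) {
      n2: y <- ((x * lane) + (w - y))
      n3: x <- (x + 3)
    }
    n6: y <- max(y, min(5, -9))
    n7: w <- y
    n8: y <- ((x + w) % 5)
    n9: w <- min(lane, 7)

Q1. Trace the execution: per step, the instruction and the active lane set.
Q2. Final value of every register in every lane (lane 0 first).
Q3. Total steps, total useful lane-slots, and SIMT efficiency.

step 0: x <- ((-4 * y) + w)          11111111
step 1: x <- 2                       11111111
step 2: eval (x < (3 + (lane // 3))) 11111111
step 3: y <- ((x * lane) + (w - y))  11111111
step 4: x <- (x + 3)                 11111111
step 5: eval (x < (3 + (lane // 3))) 11111111
step 6: y <- max(y, min(5, -9))      11111111
step 7: w <- y                       11111111
step 8: y <- ((x + w) % 5)           11111111
step 9: w <- min(lane, 7)            11111111

Answer: 10 steps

w: 0,1,2,3,4,5,6,7
y: 4,0,1,2,3,4,0,1
x: 5,5,5,5,5,5,5,5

steps = 10; useful = 80; efficiency = 80/80 = 1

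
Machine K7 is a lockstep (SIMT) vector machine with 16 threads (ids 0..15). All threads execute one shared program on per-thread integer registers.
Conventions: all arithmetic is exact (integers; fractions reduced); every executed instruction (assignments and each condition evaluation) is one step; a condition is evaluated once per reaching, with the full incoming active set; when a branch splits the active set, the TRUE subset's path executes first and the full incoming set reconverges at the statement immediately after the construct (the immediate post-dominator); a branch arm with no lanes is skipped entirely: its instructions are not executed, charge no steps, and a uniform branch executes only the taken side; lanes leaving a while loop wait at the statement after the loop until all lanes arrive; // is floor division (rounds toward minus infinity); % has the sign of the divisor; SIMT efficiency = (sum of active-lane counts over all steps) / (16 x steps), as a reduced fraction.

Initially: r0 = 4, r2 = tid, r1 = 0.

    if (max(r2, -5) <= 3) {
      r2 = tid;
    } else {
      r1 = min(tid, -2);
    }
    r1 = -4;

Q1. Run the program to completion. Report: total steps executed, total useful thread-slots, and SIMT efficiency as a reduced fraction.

Answer: 4 steps, 48 useful, 3/4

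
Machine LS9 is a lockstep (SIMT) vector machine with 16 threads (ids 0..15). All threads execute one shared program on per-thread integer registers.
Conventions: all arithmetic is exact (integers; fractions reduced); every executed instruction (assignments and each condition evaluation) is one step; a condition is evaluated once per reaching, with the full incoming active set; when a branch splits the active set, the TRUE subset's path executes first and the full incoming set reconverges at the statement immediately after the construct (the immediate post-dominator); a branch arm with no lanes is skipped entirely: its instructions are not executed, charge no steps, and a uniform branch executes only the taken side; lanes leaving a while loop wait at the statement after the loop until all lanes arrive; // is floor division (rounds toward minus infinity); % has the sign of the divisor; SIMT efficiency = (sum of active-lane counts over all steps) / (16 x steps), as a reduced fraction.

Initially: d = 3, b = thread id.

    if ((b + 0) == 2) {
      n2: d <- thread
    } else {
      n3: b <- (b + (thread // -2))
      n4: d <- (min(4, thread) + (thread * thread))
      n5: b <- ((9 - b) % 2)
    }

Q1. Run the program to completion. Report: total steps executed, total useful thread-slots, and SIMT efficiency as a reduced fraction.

Answer: 5 steps, 62 useful, 31/40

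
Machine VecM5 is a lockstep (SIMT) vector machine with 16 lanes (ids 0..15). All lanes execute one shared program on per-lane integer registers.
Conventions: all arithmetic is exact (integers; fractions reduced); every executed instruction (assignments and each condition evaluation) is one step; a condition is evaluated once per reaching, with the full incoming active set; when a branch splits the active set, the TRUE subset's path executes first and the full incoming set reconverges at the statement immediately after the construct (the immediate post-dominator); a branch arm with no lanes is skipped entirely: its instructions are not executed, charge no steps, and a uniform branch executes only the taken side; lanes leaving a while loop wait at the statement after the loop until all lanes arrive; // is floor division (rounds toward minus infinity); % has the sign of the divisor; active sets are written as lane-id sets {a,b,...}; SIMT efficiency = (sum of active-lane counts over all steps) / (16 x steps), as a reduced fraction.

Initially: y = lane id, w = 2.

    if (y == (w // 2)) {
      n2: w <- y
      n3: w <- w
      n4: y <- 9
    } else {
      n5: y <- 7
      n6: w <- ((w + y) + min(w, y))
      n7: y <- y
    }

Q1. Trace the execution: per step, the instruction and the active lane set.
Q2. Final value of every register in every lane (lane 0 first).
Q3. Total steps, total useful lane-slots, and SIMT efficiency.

step 0: eval (y == (w // 2))         {0,1,2,3,4,5,6,7,8,9,10,11,12,13,14,15}
step 1: w <- y                       {1}
step 2: w <- w                       {1}
step 3: y <- 9                       {1}
step 4: y <- 7                       {0,2,3,4,5,6,7,8,9,10,11,12,13,14,15}
step 5: w <- ((w + y) + min(w, y))   {0,2,3,4,5,6,7,8,9,10,11,12,13,14,15}
step 6: y <- y                       {0,2,3,4,5,6,7,8,9,10,11,12,13,14,15}

Answer: 7 steps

y: 7,9,7,7,7,7,7,7,7,7,7,7,7,7,7,7
w: 11,1,11,11,11,11,11,11,11,11,11,11,11,11,11,11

steps = 7; useful = 64; efficiency = 64/112 = 4/7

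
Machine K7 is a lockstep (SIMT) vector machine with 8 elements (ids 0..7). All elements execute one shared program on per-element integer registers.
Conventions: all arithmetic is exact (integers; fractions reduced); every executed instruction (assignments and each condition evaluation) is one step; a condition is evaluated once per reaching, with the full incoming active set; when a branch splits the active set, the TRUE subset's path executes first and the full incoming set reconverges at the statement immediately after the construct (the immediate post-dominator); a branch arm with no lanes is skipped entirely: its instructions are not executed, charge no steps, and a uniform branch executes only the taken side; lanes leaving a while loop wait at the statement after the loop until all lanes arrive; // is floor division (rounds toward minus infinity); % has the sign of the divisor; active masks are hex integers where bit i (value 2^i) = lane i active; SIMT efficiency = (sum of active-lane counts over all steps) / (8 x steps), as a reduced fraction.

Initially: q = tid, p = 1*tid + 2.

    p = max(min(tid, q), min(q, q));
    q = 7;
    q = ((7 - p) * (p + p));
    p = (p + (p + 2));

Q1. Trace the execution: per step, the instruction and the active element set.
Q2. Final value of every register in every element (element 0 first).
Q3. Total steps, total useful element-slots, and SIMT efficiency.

step 0: p <- max(min(tid, q), min(q, q)) 0xff
step 1: q <- 7                       0xff
step 2: q <- ((7 - p) * (p + p))     0xff
step 3: p <- (p + (p + 2))           0xff

Answer: 4 steps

q: 0,12,20,24,24,20,12,0
p: 2,4,6,8,10,12,14,16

steps = 4; useful = 32; efficiency = 32/32 = 1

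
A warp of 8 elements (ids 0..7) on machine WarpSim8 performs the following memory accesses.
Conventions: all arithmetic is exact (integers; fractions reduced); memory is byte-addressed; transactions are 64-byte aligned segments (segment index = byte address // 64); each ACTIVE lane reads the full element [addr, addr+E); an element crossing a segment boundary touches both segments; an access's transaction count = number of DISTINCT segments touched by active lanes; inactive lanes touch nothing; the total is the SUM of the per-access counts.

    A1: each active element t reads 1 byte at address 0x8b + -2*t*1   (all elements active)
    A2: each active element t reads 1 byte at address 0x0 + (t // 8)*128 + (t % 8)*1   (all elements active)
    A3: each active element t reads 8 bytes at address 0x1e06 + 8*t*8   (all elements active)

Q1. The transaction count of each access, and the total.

A1: 2 transactions
A2: 1 transaction
A3: 8 transactions

Answer: 2,1,8; total 11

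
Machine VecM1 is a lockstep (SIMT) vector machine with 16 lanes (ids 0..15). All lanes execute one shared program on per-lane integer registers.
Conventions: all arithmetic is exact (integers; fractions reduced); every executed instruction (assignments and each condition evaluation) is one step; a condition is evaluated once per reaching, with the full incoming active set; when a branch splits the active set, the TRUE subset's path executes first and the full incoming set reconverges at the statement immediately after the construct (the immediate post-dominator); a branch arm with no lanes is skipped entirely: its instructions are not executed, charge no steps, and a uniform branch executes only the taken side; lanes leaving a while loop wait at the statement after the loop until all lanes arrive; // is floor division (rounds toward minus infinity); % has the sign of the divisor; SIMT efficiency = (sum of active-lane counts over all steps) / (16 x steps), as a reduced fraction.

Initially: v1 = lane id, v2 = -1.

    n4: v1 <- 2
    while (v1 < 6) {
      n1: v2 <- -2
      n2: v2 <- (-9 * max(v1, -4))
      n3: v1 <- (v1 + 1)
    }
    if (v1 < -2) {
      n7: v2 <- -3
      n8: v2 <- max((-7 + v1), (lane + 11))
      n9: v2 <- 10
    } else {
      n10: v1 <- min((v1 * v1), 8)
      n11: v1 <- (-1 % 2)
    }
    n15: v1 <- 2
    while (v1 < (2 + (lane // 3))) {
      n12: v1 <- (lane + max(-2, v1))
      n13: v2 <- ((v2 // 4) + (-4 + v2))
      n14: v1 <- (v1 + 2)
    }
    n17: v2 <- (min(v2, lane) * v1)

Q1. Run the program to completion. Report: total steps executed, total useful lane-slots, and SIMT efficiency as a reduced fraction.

Answer: 28 steps, 436 useful, 109/112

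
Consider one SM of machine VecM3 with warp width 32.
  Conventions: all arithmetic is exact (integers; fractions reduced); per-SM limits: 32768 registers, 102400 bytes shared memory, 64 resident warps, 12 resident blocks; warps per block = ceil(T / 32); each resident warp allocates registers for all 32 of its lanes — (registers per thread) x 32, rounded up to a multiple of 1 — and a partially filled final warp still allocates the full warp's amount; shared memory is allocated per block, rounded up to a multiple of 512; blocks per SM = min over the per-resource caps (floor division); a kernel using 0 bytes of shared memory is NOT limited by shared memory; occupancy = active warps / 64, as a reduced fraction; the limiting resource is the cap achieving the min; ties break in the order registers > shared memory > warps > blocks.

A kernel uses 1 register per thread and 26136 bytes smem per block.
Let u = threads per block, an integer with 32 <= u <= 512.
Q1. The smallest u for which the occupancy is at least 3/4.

Answer: u = 481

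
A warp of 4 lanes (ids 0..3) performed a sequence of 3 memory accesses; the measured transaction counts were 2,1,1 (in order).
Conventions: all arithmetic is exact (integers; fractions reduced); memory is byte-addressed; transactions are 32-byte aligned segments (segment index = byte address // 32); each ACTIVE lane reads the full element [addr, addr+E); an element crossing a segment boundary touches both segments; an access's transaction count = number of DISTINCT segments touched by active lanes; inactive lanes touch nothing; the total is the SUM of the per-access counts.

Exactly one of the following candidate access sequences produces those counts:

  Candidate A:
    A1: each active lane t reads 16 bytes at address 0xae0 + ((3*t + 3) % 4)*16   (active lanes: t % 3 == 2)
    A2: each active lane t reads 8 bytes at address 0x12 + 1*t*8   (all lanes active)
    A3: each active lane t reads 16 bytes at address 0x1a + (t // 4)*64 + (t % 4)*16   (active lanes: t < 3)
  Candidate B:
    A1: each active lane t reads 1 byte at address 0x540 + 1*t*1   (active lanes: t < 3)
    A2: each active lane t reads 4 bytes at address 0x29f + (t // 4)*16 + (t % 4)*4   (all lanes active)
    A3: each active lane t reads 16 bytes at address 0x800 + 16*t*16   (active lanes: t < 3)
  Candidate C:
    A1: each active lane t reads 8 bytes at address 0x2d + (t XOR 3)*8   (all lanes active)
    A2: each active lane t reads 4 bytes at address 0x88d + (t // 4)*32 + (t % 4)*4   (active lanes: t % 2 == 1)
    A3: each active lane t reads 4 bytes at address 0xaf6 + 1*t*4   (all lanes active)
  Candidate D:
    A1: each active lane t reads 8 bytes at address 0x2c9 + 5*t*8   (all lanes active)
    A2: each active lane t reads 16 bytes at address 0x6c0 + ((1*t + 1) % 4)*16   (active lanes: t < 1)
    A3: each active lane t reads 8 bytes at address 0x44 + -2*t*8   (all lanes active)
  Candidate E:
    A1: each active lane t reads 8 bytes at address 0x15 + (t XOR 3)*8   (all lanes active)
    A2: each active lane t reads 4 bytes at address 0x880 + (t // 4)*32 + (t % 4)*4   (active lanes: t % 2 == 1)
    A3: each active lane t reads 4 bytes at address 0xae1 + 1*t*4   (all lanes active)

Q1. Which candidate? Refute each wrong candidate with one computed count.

A: A1 gives 1 transaction, not 2
B: A1 gives 1 transaction, not 2
C: A3 gives 2 transactions, not 1
D: A1 gives 5 transactions, not 2
E: all counts match (2,1,1)

Answer: E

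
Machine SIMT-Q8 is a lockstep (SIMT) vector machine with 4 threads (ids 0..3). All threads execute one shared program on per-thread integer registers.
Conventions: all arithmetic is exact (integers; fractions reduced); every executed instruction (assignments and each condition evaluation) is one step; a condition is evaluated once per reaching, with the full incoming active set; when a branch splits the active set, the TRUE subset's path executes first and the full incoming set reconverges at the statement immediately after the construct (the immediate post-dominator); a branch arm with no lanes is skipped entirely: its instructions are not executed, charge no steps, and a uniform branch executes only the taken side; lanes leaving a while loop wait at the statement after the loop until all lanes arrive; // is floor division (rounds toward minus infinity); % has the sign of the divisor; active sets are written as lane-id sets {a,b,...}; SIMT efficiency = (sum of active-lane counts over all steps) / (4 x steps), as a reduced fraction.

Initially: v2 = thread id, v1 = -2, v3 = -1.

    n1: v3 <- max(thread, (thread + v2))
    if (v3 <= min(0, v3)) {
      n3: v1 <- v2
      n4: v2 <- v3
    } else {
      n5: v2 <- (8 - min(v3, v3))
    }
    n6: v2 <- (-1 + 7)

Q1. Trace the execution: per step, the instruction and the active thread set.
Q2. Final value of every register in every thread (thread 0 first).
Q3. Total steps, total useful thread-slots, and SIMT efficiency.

step 0: v3 <- max(thread, (thread + v2)) {0,1,2,3}
step 1: eval (v3 <= min(0, v3))      {0,1,2,3}
step 2: v1 <- v2                     {0}
step 3: v2 <- v3                     {0}
step 4: v2 <- (8 - min(v3, v3))      {1,2,3}
step 5: v2 <- (-1 + 7)               {0,1,2,3}

Answer: 6 steps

v2: 6,6,6,6
v1: 0,-2,-2,-2
v3: 0,2,4,6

steps = 6; useful = 17; efficiency = 17/24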